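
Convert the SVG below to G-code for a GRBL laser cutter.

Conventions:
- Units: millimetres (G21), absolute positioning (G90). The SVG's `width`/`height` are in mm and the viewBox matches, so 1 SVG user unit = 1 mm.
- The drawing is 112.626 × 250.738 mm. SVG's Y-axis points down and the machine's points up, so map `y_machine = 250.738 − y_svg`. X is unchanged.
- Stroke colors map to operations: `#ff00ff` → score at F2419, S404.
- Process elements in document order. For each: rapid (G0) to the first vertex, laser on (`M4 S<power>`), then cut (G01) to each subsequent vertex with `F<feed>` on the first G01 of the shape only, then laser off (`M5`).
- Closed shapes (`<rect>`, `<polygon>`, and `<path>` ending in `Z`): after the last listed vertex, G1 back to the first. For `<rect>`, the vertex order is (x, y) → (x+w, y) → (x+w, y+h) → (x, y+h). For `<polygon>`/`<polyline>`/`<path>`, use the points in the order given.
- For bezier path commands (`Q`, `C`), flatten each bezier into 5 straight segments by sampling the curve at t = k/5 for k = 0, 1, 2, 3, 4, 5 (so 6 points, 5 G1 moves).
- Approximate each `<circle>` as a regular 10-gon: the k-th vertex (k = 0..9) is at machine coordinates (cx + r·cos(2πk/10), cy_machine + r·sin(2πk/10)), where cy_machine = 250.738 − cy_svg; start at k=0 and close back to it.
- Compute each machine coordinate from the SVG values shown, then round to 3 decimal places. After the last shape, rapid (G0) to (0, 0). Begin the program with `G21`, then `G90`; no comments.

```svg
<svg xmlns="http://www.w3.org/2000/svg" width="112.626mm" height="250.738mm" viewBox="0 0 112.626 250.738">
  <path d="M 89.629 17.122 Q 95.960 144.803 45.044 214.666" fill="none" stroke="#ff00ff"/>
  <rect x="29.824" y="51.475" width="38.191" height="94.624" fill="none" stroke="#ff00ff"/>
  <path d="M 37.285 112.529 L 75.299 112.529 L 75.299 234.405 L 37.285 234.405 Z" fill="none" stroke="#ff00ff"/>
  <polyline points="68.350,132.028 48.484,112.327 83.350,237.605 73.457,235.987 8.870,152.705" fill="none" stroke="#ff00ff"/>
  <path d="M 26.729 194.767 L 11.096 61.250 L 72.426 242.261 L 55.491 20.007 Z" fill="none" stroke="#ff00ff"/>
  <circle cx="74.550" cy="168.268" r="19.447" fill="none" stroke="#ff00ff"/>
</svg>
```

viewBox `0 0 112.626 250.738` with mm width/height → 1 unit = 1 mm. Flip: y_m = 250.738 − y_svg.

**Shape 1** — `<path>` quadratic bezier, stroke `#ff00ff` → score (S404, F2419). Control points (SVG): P0=(89.629,17.122), P1=(95.960,144.803), P2=(45.044,214.666); sampled at t=k/5. Machine vertices: (89.629,233.616) → (89.872,184.856) → (85.534,140.722) → (76.617,101.213) → (63.121,66.330) → (45.044,36.072). Open path.

**Shape 2** — `<rect>` rectangle, stroke `#ff00ff` → score (S404, F2419). Machine vertices: (29.824,199.263) → (68.015,199.263) → (68.015,104.639) → (29.824,104.639) → (29.824,199.263). Closed: final G1 returns to the first vertex.

**Shape 3** — `<path>` rectangle, stroke `#ff00ff` → score (S404, F2419). Machine vertices: (37.285,138.209) → (75.299,138.209) → (75.299,16.333) → (37.285,16.333) → (37.285,138.209). Closed: final G1 returns to the first vertex.

**Shape 4** — `<polyline>` open polyline, stroke `#ff00ff` → score (S404, F2419). Machine vertices: (68.350,118.710) → (48.484,138.411) → (83.350,13.133) → (73.457,14.751) → (8.870,98.033). Open path.

**Shape 5** — `<path>` closed polygon, stroke `#ff00ff` → score (S404, F2419). Machine vertices: (26.729,55.971) → (11.096,189.488) → (72.426,8.477) → (55.491,230.731) → (26.729,55.971). Closed: final G1 returns to the first vertex.

**Shape 6** — `<circle>` circle, stroke `#ff00ff` → score (S404, F2419). Machine vertices: (93.997,82.470) → (90.283,93.901) → (80.559,100.965) → (68.541,100.965) → (58.817,93.901) → (55.103,82.470) → (58.817,71.039) → (68.541,63.975) → (80.559,63.975) → (90.283,71.039) → (93.997,82.470). Closed: final G1 returns to the first vertex.

G21
G90
G0 X89.629 Y233.616
M4 S404
G01 X89.872 Y184.856 F2419
G01 X85.534 Y140.722
G01 X76.617 Y101.213
G01 X63.121 Y66.330
G01 X45.044 Y36.072
M5
G0 X29.824 Y199.263
M4 S404
G01 X68.015 Y199.263 F2419
G01 X68.015 Y104.639
G01 X29.824 Y104.639
G01 X29.824 Y199.263
M5
G0 X37.285 Y138.209
M4 S404
G01 X75.299 Y138.209 F2419
G01 X75.299 Y16.333
G01 X37.285 Y16.333
G01 X37.285 Y138.209
M5
G0 X68.350 Y118.710
M4 S404
G01 X48.484 Y138.411 F2419
G01 X83.350 Y13.133
G01 X73.457 Y14.751
G01 X8.870 Y98.033
M5
G0 X26.729 Y55.971
M4 S404
G01 X11.096 Y189.488 F2419
G01 X72.426 Y8.477
G01 X55.491 Y230.731
G01 X26.729 Y55.971
M5
G0 X93.997 Y82.470
M4 S404
G01 X90.283 Y93.901 F2419
G01 X80.559 Y100.965
G01 X68.541 Y100.965
G01 X58.817 Y93.901
G01 X55.103 Y82.470
G01 X58.817 Y71.039
G01 X68.541 Y63.975
G01 X80.559 Y63.975
G01 X90.283 Y71.039
G01 X93.997 Y82.470
M5
G0 X0.000 Y0.000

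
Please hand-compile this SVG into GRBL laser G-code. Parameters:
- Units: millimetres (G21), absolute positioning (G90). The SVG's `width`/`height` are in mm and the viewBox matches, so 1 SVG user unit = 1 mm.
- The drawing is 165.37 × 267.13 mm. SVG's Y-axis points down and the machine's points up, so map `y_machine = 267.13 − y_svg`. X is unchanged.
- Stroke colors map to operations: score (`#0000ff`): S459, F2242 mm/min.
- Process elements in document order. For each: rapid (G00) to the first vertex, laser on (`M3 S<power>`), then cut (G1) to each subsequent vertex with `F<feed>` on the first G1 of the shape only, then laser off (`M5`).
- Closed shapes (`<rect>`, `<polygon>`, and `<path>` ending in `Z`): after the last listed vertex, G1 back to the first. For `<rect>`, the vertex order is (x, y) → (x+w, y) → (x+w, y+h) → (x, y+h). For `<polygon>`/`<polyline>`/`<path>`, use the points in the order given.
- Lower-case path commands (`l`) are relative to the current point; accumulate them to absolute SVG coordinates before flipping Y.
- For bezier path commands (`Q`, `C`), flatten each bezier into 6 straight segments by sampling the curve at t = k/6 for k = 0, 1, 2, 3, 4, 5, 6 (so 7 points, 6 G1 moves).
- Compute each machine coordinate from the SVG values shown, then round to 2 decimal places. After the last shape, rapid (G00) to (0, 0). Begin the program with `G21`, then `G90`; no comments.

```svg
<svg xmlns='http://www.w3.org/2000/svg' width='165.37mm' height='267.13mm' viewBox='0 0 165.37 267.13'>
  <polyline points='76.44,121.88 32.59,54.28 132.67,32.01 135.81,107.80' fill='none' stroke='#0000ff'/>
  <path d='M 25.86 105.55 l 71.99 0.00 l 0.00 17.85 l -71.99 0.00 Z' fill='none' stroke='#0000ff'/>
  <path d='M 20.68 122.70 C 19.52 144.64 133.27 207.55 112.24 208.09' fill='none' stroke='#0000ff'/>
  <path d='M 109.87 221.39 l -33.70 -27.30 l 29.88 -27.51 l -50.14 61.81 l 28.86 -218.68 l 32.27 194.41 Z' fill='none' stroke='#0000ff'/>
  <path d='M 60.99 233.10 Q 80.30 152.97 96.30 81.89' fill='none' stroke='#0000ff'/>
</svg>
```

viewBox `0 0 165.37 267.13` with mm width/height → 1 unit = 1 mm. Flip: y_m = 267.13 − y_svg.

**Shape 1** — `<polyline>` open polyline, stroke `#0000ff` → score (S459, F2242). Machine vertices: (76.44,145.25) → (32.59,212.85) → (132.67,235.12) → (135.81,159.33). Open path.

**Shape 2** — `<path>` rectangle, stroke `#0000ff` → score (S459, F2242). Machine vertices: (25.86,161.58) → (97.85,161.58) → (97.85,143.73) → (25.86,143.73) → (25.86,161.58). Closed: final G1 returns to the first vertex.

**Shape 3** — `<path>` cubic bezier, stroke `#0000ff` → score (S459, F2242). Control points (SVG): P0=(20.68,122.70), P1=(19.52,144.64), P2=(133.27,207.55), P3=(112.24,208.09); sampled at t=k/6. Machine vertices: (20.68,144.43) → (28.52,130.52) → (48.58,112.66) → (73.91,93.71) → (97.59,76.54) → (112.68,64.03) → (112.24,59.04). Open path.

**Shape 4** — `<path>` closed polygon, stroke `#0000ff` → score (S459, F2242). Machine vertices: (109.87,45.74) → (76.17,73.04) → (106.05,100.55) → (55.91,38.74) → (84.77,257.42) → (117.04,63.01) → (109.87,45.74). Closed: final G1 returns to the first vertex.

**Shape 5** — `<path>` quadratic bezier, stroke `#0000ff` → score (S459, F2242). Control points (SVG): P0=(60.99,233.10), P1=(80.30,152.97), P2=(96.30,81.89); sampled at t=k/6. Machine vertices: (60.99,34.03) → (67.33,60.49) → (73.50,86.44) → (79.47,111.90) → (85.27,136.85) → (90.87,161.30) → (96.30,185.24). Open path.

G21
G90
G00 X76.44 Y145.25
M3 S459
G1 X32.59 Y212.85 F2242
G1 X132.67 Y235.12
G1 X135.81 Y159.33
M5
G00 X25.86 Y161.58
M3 S459
G1 X97.85 Y161.58 F2242
G1 X97.85 Y143.73
G1 X25.86 Y143.73
G1 X25.86 Y161.58
M5
G00 X20.68 Y144.43
M3 S459
G1 X28.52 Y130.52 F2242
G1 X48.58 Y112.66
G1 X73.91 Y93.71
G1 X97.59 Y76.54
G1 X112.68 Y64.03
G1 X112.24 Y59.04
M5
G00 X109.87 Y45.74
M3 S459
G1 X76.17 Y73.04 F2242
G1 X106.05 Y100.55
G1 X55.91 Y38.74
G1 X84.77 Y257.42
G1 X117.04 Y63.01
G1 X109.87 Y45.74
M5
G00 X60.99 Y34.03
M3 S459
G1 X67.33 Y60.49 F2242
G1 X73.50 Y86.44
G1 X79.47 Y111.90
G1 X85.27 Y136.85
G1 X90.87 Y161.30
G1 X96.30 Y185.24
M5
G00 X0.00 Y0.00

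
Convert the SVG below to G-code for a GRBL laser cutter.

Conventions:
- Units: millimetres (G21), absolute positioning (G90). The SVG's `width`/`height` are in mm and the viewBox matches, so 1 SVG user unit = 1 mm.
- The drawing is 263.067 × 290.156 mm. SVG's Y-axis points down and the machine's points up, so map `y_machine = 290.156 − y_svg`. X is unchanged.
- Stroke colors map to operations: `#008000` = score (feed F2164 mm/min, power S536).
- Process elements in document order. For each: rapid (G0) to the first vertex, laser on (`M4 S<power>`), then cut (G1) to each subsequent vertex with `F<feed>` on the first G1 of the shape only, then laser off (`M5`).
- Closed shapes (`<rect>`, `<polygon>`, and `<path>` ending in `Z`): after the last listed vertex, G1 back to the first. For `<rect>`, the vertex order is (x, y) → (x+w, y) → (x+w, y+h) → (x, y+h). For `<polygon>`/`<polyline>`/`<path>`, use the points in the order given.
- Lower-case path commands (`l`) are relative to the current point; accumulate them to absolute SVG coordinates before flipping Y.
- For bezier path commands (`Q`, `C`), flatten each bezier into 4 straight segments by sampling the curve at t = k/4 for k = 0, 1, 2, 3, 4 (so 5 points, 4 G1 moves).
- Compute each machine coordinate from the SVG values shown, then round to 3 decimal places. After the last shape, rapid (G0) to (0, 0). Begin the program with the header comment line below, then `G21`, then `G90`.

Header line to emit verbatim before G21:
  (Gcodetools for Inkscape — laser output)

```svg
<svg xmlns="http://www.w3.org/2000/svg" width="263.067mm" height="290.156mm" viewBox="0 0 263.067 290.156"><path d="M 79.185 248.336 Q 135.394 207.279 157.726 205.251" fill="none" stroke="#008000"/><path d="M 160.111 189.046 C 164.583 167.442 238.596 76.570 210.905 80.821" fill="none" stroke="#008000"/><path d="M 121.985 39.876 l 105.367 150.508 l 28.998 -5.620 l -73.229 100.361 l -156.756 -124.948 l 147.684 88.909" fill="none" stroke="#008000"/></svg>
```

(Gcodetools for Inkscape — laser output)
G21
G90
G0 X79.185 Y41.820
M4 S536
G1 X105.172 Y59.909 F2164
G1 X126.925 Y73.120
G1 X144.443 Y81.452
G1 X157.726 Y84.905
M5
G0 X160.111 Y101.110
M4 S536
G1 X173.828 Y127.732 F2164
G1 X197.569 Y164.918
G1 X215.279 Y197.256
G1 X210.905 Y209.335
M5
G0 X121.985 Y250.280
M4 S536
G1 X227.352 Y99.772 F2164
G1 X256.350 Y105.392
G1 X183.121 Y5.031
G1 X26.365 Y129.979
G1 X174.049 Y41.070
M5
G0 X0.000 Y0.000

viewBox `0 0 263.067 290.156` with mm width/height → 1 unit = 1 mm. Flip: y_m = 290.156 − y_svg.

**Shape 1** — `<path>` quadratic bezier, stroke `#008000` → score (S536, F2164). Control points (SVG): P0=(79.185,248.336), P1=(135.394,207.279), P2=(157.726,205.251); sampled at t=k/4. Machine vertices: (79.185,41.820) → (105.172,59.909) → (126.925,73.120) → (144.443,81.452) → (157.726,84.905). Open path.

**Shape 2** — `<path>` cubic bezier, stroke `#008000` → score (S536, F2164). Control points (SVG): P0=(160.111,189.046), P1=(164.583,167.442), P2=(238.596,76.570), P3=(210.905,80.821); sampled at t=k/4. Machine vertices: (160.111,101.110) → (173.828,127.732) → (197.569,164.918) → (215.279,197.256) → (210.905,209.335). Open path.

**Shape 3** — `<path>` open polyline, stroke `#008000` → score (S536, F2164). Machine vertices: (121.985,250.280) → (227.352,99.772) → (256.350,105.392) → (183.121,5.031) → (26.365,129.979) → (174.049,41.070). Open path.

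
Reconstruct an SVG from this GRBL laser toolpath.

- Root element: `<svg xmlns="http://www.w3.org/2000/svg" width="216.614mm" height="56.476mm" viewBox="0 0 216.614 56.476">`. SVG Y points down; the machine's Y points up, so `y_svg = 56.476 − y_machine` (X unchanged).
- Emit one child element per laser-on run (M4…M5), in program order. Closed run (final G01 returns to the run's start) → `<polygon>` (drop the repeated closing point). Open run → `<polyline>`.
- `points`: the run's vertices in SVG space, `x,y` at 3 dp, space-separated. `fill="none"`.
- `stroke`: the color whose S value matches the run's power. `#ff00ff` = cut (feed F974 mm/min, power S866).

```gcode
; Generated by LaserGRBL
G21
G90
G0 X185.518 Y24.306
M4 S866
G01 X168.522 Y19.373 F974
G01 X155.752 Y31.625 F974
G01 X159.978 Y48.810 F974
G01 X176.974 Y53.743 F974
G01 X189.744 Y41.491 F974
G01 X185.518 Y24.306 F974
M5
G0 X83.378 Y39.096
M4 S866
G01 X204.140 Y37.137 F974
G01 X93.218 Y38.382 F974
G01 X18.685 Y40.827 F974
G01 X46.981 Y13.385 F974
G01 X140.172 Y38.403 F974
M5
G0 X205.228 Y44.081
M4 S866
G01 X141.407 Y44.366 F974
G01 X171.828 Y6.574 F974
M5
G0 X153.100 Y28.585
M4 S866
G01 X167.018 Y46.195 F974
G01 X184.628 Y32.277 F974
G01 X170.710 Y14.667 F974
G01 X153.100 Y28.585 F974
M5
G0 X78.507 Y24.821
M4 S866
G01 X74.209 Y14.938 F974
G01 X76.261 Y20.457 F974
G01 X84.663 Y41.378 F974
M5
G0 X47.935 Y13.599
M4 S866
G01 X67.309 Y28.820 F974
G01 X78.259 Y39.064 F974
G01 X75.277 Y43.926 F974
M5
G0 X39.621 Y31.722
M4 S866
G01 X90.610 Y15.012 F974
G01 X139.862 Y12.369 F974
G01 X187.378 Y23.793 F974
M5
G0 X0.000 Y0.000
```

Machine Y-up, SVG Y-down with viewBox height 56.476, so y_svg = 56.476 − y_machine; X carries over. Every run uses S866, so all elements get stroke `#ff00ff` (cut).

Run 1: The run returns to its start, so emit a `<polygon>` with points (Y-flipped): 185.518,32.170 168.522,37.103 155.752,24.851 159.978,7.666 176.974,2.733 189.744,14.985.

Run 2: The run is open, so emit a `<polyline>` with points (Y-flipped): 83.378,17.380 204.140,19.339 93.218,18.094 18.685,15.649 46.981,43.091 140.172,18.073.

Run 3: The run is open, so emit a `<polyline>` with points (Y-flipped): 205.228,12.395 141.407,12.110 171.828,49.902.

Run 4: The run returns to its start, so emit a `<polygon>` with points (Y-flipped): 153.100,27.891 167.018,10.281 184.628,24.199 170.710,41.809.

Run 5: The run is open, so emit a `<polyline>` with points (Y-flipped): 78.507,31.655 74.209,41.538 76.261,36.019 84.663,15.098.

Run 6: The run is open, so emit a `<polyline>` with points (Y-flipped): 47.935,42.877 67.309,27.656 78.259,17.412 75.277,12.550.

Run 7: The run is open, so emit a `<polyline>` with points (Y-flipped): 39.621,24.754 90.610,41.464 139.862,44.107 187.378,32.683.

<svg xmlns="http://www.w3.org/2000/svg" width="216.614mm" height="56.476mm" viewBox="0 0 216.614 56.476">
  <polygon points="185.518,32.170 168.522,37.103 155.752,24.851 159.978,7.666 176.974,2.733 189.744,14.985" fill="none" stroke="#ff00ff"/>
  <polyline points="83.378,17.380 204.140,19.339 93.218,18.094 18.685,15.649 46.981,43.091 140.172,18.073" fill="none" stroke="#ff00ff"/>
  <polyline points="205.228,12.395 141.407,12.110 171.828,49.902" fill="none" stroke="#ff00ff"/>
  <polygon points="153.100,27.891 167.018,10.281 184.628,24.199 170.710,41.809" fill="none" stroke="#ff00ff"/>
  <polyline points="78.507,31.655 74.209,41.538 76.261,36.019 84.663,15.098" fill="none" stroke="#ff00ff"/>
  <polyline points="47.935,42.877 67.309,27.656 78.259,17.412 75.277,12.550" fill="none" stroke="#ff00ff"/>
  <polyline points="39.621,24.754 90.610,41.464 139.862,44.107 187.378,32.683" fill="none" stroke="#ff00ff"/>
</svg>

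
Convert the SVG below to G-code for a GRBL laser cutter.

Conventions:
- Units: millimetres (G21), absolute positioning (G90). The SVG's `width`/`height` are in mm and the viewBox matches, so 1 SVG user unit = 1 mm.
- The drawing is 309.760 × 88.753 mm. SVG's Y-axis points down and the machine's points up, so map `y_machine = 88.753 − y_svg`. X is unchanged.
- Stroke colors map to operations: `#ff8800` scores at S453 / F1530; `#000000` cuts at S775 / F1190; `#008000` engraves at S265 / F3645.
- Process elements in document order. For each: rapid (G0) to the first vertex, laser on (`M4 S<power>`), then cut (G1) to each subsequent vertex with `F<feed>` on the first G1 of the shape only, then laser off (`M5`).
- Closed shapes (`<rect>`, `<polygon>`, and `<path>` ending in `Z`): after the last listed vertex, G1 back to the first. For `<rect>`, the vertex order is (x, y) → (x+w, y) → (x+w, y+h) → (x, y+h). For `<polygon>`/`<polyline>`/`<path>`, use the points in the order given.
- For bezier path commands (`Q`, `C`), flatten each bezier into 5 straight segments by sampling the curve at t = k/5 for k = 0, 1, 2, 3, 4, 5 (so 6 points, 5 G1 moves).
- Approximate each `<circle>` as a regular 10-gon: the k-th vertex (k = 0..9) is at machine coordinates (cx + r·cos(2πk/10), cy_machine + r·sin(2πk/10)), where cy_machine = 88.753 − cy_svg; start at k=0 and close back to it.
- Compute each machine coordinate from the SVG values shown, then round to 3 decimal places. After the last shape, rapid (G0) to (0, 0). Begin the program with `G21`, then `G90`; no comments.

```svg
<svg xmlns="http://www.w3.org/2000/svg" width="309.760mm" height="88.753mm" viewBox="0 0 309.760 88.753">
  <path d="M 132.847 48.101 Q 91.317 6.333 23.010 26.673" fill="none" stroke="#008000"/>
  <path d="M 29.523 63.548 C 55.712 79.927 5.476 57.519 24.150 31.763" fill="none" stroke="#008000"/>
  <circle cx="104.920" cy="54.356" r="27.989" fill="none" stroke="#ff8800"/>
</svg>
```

G21
G90
G0 X132.847 Y40.652
M4 S265
G1 X115.164 Y54.875 F3645
G1 X95.339 Y64.129
G1 X73.371 Y68.415
G1 X49.262 Y67.732
G1 X23.010 Y62.080
M5
G0 X29.523 Y25.205
M4 S265
G1 X37.228 Y19.749 F3645
G1 X33.567 Y21.900
G1 X25.517 Y29.958
G1 X20.052 Y42.222
G1 X24.150 Y56.990
M5
G0 X132.909 Y34.397
M4 S453
G1 X127.564 Y50.849 F1530
G1 X113.569 Y61.016
G1 X96.271 Y61.016
G1 X82.276 Y50.849
G1 X76.931 Y34.397
G1 X82.276 Y17.945
G1 X96.271 Y7.778
G1 X113.569 Y7.778
G1 X127.564 Y17.945
G1 X132.909 Y34.397
M5
G0 X0.000 Y0.000

viewBox `0 0 309.760 88.753` with mm width/height → 1 unit = 1 mm. Flip: y_m = 88.753 − y_svg.

**Shape 1** — `<path>` quadratic bezier, stroke `#008000` → engrave (S265, F3645). Control points (SVG): P0=(132.847,48.101), P1=(91.317,6.333), P2=(23.010,26.673); sampled at t=k/5. Machine vertices: (132.847,40.652) → (115.164,54.875) → (95.339,64.129) → (73.371,68.415) → (49.262,67.732) → (23.010,62.080). Open path.

**Shape 2** — `<path>` cubic bezier, stroke `#008000` → engrave (S265, F3645). Control points (SVG): P0=(29.523,63.548), P1=(55.712,79.927), P2=(5.476,57.519), P3=(24.150,31.763); sampled at t=k/5. Machine vertices: (29.523,25.205) → (37.228,19.749) → (33.567,21.900) → (25.517,29.958) → (20.052,42.222) → (24.150,56.990). Open path.

**Shape 3** — `<circle>` circle, stroke `#ff8800` → score (S453, F1530). Machine vertices: (132.909,34.397) → (127.564,50.849) → (113.569,61.016) → (96.271,61.016) → (82.276,50.849) → (76.931,34.397) → (82.276,17.945) → (96.271,7.778) → (113.569,7.778) → (127.564,17.945) → (132.909,34.397). Closed: final G1 returns to the first vertex.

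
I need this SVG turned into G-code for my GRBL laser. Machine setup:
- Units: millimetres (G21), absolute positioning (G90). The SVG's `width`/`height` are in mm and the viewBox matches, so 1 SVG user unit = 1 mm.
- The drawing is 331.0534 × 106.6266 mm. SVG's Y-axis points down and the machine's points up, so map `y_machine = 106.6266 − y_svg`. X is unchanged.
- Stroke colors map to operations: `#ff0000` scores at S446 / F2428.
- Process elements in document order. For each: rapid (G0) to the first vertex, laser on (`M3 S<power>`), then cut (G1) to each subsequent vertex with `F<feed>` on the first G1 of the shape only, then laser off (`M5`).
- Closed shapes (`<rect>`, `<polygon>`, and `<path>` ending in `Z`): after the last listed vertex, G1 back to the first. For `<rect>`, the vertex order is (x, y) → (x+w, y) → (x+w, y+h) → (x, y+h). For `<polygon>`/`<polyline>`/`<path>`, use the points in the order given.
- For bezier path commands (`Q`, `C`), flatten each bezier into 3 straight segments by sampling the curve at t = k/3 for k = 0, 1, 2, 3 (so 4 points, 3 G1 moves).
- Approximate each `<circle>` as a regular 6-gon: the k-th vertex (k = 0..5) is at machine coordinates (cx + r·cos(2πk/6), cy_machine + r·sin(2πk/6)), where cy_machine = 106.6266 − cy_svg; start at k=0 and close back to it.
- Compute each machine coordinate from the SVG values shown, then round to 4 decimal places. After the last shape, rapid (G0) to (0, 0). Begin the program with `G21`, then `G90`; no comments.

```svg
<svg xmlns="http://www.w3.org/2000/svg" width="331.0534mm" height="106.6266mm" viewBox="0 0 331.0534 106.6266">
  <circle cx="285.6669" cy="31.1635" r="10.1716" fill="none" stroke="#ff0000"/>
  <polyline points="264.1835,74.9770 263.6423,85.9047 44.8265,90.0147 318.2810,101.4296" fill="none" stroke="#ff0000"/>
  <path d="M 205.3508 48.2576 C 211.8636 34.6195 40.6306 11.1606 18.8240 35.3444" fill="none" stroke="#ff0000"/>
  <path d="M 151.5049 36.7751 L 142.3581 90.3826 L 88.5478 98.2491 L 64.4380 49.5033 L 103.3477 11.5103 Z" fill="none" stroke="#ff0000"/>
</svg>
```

G21
G90
G0 X295.8385 Y75.4631
M3 S446
G1 X290.7527 Y84.2720 F2428
G1 X280.5811 Y84.2720
G1 X275.4953 Y75.4631
G1 X280.5811 Y66.6542
G1 X290.7527 Y66.6542
G1 X295.8385 Y75.4631
M5
G0 X264.1835 Y31.6496
M3 S446
G1 X263.6423 Y20.7219 F2428
G1 X44.8265 Y16.6119
G1 X318.2810 Y5.1970
M5
G0 X205.3508 Y58.3690
M3 S446
G1 X164.7325 Y73.1524 F2428
G1 X78.3219 Y81.7134
G1 X18.8240 Y71.2822
M5
G0 X151.5049 Y69.8515
M3 S446
G1 X142.3581 Y16.2440 F2428
G1 X88.5478 Y8.3775
G1 X64.4380 Y57.1233
G1 X103.3477 Y95.1163
G1 X151.5049 Y69.8515
M5
G0 X0.0000 Y0.0000

1 u = 1 mm; y_m = 106.6266 − y.

[1] `<circle>` circle, #ff0000→score S446 F2428: (295.8385,75.4631) → (290.7527,84.2720) → (280.5811,84.2720) → (275.4953,75.4631) → (280.5811,66.6542) → (290.7527,66.6542) → (295.8385,75.4631) (closed)

[2] `<polyline>` open polyline, #ff0000→score S446 F2428: (264.1835,31.6496) → (263.6423,20.7219) → (44.8265,16.6119) → (318.2810,5.1970)

[3] `<path>` cubic bezier, #ff0000→score S446 F2428: (205.3508,58.3690) → (164.7325,73.1524) → (78.3219,81.7134) → (18.8240,71.2822)

[4] `<path>` regular polygon, #ff0000→score S446 F2428: (151.5049,69.8515) → (142.3581,16.2440) → (88.5478,8.3775) → (64.4380,57.1233) → (103.3477,95.1163) → (151.5049,69.8515) (closed)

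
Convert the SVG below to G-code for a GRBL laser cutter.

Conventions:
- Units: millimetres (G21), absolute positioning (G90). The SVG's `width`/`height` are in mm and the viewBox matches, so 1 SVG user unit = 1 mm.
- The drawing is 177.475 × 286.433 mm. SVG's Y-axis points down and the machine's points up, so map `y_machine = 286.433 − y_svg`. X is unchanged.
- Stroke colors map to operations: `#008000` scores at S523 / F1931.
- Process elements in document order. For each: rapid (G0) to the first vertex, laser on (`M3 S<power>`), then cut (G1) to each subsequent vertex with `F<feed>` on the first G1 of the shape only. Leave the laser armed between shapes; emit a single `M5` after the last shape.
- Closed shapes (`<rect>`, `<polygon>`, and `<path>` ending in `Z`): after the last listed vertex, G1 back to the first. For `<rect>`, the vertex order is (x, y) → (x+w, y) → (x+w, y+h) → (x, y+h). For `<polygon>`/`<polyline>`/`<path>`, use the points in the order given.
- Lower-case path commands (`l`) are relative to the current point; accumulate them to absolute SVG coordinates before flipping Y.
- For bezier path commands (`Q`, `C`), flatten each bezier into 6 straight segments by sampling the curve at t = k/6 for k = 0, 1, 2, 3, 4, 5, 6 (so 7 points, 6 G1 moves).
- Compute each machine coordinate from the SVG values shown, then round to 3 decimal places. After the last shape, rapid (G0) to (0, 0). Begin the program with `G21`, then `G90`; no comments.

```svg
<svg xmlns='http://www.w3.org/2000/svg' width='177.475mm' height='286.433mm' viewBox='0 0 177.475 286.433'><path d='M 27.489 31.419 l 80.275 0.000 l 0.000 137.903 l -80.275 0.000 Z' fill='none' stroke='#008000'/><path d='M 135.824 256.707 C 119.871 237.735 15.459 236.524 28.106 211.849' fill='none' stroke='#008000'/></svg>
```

G21
G90
G0 X27.489 Y255.014
M3 S523
G1 X107.764 Y255.014 F1931
G1 X107.764 Y117.111
G1 X27.489 Y117.111
G1 X27.489 Y255.014
G0 X135.824 Y29.726
M3 S523
G1 X121.427 Y37.923 F1931
G1 X97.996 Y44.305
G1 X71.240 Y50.016
G1 X46.867 Y56.203
G1 X30.586 Y64.011
G1 X28.106 Y74.584
M5
G0 X0.000 Y0.000

Since the viewBox matches the mm dimensions, user units are millimetres directly. The only transform is the Y-flip y_m = 286.433 − y_svg.

Shape 1 is a rectangle drawn with `<path>`. Its stroke #008000 means score at S523, F1931. After flipping Y the toolpath is (27.489,255.014) → (107.764,255.014) → (107.764,117.111) → (27.489,117.111) → (27.489,255.014), returning to the start.

Shape 2 is a cubic bezier drawn with `<path>`. Its stroke #008000 means score at S523, F1931. After flipping Y the toolpath is (135.824,29.726) → (121.427,37.923) → (97.996,44.305) → (71.240,50.016) → (46.867,56.203) → (30.586,64.011) → (28.106,74.584).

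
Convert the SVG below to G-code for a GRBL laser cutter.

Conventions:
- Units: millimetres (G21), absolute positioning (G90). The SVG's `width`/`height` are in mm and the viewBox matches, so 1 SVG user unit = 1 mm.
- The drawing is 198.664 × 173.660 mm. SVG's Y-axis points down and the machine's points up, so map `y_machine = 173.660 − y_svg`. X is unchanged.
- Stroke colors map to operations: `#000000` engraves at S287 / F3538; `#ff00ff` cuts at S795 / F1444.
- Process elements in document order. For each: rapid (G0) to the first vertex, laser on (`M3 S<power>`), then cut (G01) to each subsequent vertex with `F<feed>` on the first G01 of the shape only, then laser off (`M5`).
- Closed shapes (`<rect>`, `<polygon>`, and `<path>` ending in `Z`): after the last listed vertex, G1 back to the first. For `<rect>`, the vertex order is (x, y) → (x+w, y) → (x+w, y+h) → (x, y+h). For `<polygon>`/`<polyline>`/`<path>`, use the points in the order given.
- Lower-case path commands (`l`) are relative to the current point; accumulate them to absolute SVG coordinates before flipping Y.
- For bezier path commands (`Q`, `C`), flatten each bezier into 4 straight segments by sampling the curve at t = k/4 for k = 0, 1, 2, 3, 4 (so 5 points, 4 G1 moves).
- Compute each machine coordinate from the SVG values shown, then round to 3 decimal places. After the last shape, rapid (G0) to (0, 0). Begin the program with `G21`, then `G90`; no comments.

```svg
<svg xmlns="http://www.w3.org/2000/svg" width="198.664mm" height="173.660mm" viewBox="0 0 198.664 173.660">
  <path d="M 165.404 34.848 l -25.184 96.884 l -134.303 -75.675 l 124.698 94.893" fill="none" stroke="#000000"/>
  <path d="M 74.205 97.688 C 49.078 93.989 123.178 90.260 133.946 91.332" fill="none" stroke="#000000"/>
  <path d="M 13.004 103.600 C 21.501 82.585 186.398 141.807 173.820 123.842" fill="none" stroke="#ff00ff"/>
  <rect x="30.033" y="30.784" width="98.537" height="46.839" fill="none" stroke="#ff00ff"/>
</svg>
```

G21
G90
G0 X165.404 Y138.812
M3 S287
G01 X140.220 Y41.928 F3538
G01 X5.917 Y117.603
G01 X130.615 Y22.710
M5
G0 X74.205 Y75.972
M3 S287
G01 X71.425 Y78.676 F3538
G01 X90.615 Y80.939
G01 X116.535 Y82.307
G01 X133.946 Y82.328
M5
G0 X13.004 Y70.060
M3 S795
G01 X43.485 Y73.237 F1444
G01 X101.315 Y61.083
G01 X155.194 Y48.357
G01 X173.820 Y49.818
M5
G0 X30.033 Y142.876
M3 S795
G01 X128.570 Y142.876 F1444
G01 X128.570 Y96.037
G01 X30.033 Y96.037
G01 X30.033 Y142.876
M5
G0 X0.000 Y0.000

Since the viewBox matches the mm dimensions, user units are millimetres directly. The only transform is the Y-flip y_m = 173.660 − y_svg.

Shape 1 is a open polyline drawn with `<path>`. Its stroke #000000 means engrave at S287, F3538. After flipping Y the toolpath is (165.404,138.812) → (140.220,41.928) → (5.917,117.603) → (130.615,22.710).

Shape 2 is a cubic bezier drawn with `<path>`. Its stroke #000000 means engrave at S287, F3538. After flipping Y the toolpath is (74.205,75.972) → (71.425,78.676) → (90.615,80.939) → (116.535,82.307) → (133.946,82.328).

Shape 3 is a cubic bezier drawn with `<path>`. Its stroke #ff00ff means cut at S795, F1444. After flipping Y the toolpath is (13.004,70.060) → (43.485,73.237) → (101.315,61.083) → (155.194,48.357) → (173.820,49.818).

Shape 4 is a rectangle drawn with `<rect>`. Its stroke #ff00ff means cut at S795, F1444. After flipping Y the toolpath is (30.033,142.876) → (128.570,142.876) → (128.570,96.037) → (30.033,96.037) → (30.033,142.876), returning to the start.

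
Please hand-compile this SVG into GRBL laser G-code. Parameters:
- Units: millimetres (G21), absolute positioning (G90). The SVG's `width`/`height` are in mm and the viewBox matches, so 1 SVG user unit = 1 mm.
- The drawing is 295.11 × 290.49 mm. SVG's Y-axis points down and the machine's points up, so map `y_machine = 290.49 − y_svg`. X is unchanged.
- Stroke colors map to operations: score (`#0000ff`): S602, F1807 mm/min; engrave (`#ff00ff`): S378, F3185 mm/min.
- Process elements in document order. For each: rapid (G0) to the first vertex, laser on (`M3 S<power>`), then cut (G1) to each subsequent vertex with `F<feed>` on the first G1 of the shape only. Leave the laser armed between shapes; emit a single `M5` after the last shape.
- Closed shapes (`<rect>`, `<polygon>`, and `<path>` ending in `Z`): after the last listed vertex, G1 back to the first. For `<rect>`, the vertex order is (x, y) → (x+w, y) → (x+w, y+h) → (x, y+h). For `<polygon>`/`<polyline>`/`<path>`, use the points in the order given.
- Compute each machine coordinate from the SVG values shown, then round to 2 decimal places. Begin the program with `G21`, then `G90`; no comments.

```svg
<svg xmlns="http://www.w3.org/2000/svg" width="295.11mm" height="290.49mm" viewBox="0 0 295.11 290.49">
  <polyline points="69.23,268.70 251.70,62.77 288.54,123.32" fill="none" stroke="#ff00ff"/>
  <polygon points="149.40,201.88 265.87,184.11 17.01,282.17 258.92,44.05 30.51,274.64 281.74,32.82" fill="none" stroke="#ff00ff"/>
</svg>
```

Since the viewBox matches the mm dimensions, user units are millimetres directly. The only transform is the Y-flip y_m = 290.49 − y_svg.

Shape 1 is a open polyline drawn with `<polyline>`. Its stroke #ff00ff means engrave at S378, F3185. After flipping Y the toolpath is (69.23,21.79) → (251.70,227.72) → (288.54,167.17).

Shape 2 is a closed polygon drawn with `<polygon>`. Its stroke #ff00ff means engrave at S378, F3185. After flipping Y the toolpath is (149.40,88.61) → (265.87,106.38) → (17.01,8.32) → (258.92,246.44) → (30.51,15.85) → (281.74,257.67) → (149.40,88.61), returning to the start.

G21
G90
G0 X69.23 Y21.79
M3 S378
G1 X251.70 Y227.72 F3185
G1 X288.54 Y167.17
G0 X149.40 Y88.61
M3 S378
G1 X265.87 Y106.38 F3185
G1 X17.01 Y8.32
G1 X258.92 Y246.44
G1 X30.51 Y15.85
G1 X281.74 Y257.67
G1 X149.40 Y88.61
M5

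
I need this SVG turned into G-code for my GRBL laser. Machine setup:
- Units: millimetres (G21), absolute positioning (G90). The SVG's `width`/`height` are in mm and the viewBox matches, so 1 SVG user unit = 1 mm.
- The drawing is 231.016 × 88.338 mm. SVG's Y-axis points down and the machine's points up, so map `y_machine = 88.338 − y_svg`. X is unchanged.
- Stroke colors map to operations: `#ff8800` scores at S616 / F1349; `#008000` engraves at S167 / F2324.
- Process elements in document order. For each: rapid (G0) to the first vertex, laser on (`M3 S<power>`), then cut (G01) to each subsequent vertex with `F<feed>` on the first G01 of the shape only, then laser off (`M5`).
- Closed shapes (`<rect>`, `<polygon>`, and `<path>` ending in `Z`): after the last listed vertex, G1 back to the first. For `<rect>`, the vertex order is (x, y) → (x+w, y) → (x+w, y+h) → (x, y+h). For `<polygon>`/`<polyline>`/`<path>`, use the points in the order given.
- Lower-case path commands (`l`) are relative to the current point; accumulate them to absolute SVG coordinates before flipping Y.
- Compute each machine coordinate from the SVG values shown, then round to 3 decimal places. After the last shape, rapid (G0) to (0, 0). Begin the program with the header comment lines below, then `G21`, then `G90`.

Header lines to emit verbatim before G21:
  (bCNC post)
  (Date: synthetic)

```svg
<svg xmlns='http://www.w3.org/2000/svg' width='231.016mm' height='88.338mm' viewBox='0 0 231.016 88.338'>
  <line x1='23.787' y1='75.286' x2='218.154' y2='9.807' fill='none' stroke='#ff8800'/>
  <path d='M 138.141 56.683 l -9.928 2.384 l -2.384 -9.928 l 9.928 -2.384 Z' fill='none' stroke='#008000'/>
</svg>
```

(bCNC post)
(Date: synthetic)
G21
G90
G0 X23.787 Y13.052
M3 S616
G01 X218.154 Y78.531 F1349
M5
G0 X138.141 Y31.655
M3 S167
G01 X128.213 Y29.271 F2324
G01 X125.829 Y39.199
G01 X135.757 Y41.583
G01 X138.141 Y31.655
M5
G0 X0.000 Y0.000

Since the viewBox matches the mm dimensions, user units are millimetres directly. The only transform is the Y-flip y_m = 88.338 − y_svg.

Shape 1 is a line segment drawn with `<line>`. Its stroke #ff8800 means score at S616, F1349. After flipping Y the toolpath is (23.787,13.052) → (218.154,78.531).

Shape 2 is a regular polygon drawn with `<path>`. Its stroke #008000 means engrave at S167, F2324. After flipping Y the toolpath is (138.141,31.655) → (128.213,29.271) → (125.829,39.199) → (135.757,41.583) → (138.141,31.655), returning to the start.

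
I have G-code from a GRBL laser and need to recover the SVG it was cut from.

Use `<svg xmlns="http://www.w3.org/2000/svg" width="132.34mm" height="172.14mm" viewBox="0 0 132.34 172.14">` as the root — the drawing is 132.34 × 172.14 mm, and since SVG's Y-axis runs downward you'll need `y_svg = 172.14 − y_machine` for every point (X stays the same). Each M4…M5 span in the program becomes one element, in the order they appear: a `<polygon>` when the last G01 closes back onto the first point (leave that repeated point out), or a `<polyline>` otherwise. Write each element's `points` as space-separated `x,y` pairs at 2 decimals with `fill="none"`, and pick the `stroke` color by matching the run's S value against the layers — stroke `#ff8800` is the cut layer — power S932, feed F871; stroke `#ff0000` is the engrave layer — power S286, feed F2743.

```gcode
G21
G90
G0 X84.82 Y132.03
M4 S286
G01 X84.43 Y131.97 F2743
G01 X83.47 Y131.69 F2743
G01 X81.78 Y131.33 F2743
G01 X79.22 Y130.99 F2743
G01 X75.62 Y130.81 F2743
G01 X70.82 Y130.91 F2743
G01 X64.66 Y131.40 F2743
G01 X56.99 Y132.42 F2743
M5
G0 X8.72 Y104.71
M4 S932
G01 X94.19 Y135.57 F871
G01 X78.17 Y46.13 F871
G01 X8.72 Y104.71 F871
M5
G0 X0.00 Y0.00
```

Machine Y-up, SVG Y-down with viewBox height 172.14, so y_svg = 172.14 − y_machine; X carries over.

Run 1: power S286 maps to stroke `#ff0000` (engrave). The run is open, so emit a `<polyline>` with points (Y-flipped): 84.82,40.11 84.43,40.17 83.47,40.45 81.78,40.81 79.22,41.15 75.62,41.33 70.82,41.23 64.66,40.74 56.99,39.72.

Run 2: power S932 maps to stroke `#ff8800` (cut). The run returns to its start, so emit a `<polygon>` with points (Y-flipped): 8.72,67.43 94.19,36.57 78.17,126.01.

<svg xmlns="http://www.w3.org/2000/svg" width="132.34mm" height="172.14mm" viewBox="0 0 132.34 172.14">
  <polyline points="84.82,40.11 84.43,40.17 83.47,40.45 81.78,40.81 79.22,41.15 75.62,41.33 70.82,41.23 64.66,40.74 56.99,39.72" fill="none" stroke="#ff0000"/>
  <polygon points="8.72,67.43 94.19,36.57 78.17,126.01" fill="none" stroke="#ff8800"/>
</svg>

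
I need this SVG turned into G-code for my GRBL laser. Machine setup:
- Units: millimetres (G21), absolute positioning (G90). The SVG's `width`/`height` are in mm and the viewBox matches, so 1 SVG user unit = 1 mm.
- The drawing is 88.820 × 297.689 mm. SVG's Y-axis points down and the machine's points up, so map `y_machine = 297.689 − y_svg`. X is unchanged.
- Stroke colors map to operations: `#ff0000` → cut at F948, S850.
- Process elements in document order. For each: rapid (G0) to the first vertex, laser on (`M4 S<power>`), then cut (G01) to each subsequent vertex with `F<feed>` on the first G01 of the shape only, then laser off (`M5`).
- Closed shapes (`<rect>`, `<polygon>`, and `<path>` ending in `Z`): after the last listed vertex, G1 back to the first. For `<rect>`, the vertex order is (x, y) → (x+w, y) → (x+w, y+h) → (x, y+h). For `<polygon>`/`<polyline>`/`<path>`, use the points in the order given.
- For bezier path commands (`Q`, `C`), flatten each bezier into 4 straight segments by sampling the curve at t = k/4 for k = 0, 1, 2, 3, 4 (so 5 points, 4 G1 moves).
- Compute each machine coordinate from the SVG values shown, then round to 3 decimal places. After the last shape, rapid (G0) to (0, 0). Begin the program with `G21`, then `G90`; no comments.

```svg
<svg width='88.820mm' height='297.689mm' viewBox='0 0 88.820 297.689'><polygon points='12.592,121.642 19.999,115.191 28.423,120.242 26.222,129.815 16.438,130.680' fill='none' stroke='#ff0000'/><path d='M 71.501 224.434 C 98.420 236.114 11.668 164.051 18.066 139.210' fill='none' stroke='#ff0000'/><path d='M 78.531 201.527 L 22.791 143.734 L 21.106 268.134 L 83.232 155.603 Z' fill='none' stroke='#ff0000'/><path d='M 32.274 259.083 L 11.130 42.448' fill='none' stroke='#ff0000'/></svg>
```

Since the viewBox matches the mm dimensions, user units are millimetres directly. The only transform is the Y-flip y_m = 297.689 − y_svg.

Shape 1 is a regular polygon drawn with `<polygon>`. Its stroke #ff0000 means cut at S850, F948. After flipping Y the toolpath is (12.592,176.047) → (19.999,182.498) → (28.423,177.447) → (26.222,167.874) → (16.438,167.009) → (12.592,176.047), returning to the start.

Shape 2 is a cubic bezier drawn with `<path>`. Its stroke #ff0000 means cut at S850, F948. After flipping Y the toolpath is (71.501,73.255) → (73.609,78.150) → (52.479,102.172) → (27.502,133.040) → (18.066,158.479).

Shape 3 is a closed polygon drawn with `<path>`. Its stroke #ff0000 means cut at S850, F948. After flipping Y the toolpath is (78.531,96.162) → (22.791,153.955) → (21.106,29.555) → (83.232,142.086) → (78.531,96.162), returning to the start.

Shape 4 is a line segment drawn with `<path>`. Its stroke #ff0000 means cut at S850, F948. After flipping Y the toolpath is (32.274,38.606) → (11.130,255.241).

G21
G90
G0 X12.592 Y176.047
M4 S850
G01 X19.999 Y182.498 F948
G01 X28.423 Y177.447
G01 X26.222 Y167.874
G01 X16.438 Y167.009
G01 X12.592 Y176.047
M5
G0 X71.501 Y73.255
M4 S850
G01 X73.609 Y78.150 F948
G01 X52.479 Y102.172
G01 X27.502 Y133.040
G01 X18.066 Y158.479
M5
G0 X78.531 Y96.162
M4 S850
G01 X22.791 Y153.955 F948
G01 X21.106 Y29.555
G01 X83.232 Y142.086
G01 X78.531 Y96.162
M5
G0 X32.274 Y38.606
M4 S850
G01 X11.130 Y255.241 F948
M5
G0 X0.000 Y0.000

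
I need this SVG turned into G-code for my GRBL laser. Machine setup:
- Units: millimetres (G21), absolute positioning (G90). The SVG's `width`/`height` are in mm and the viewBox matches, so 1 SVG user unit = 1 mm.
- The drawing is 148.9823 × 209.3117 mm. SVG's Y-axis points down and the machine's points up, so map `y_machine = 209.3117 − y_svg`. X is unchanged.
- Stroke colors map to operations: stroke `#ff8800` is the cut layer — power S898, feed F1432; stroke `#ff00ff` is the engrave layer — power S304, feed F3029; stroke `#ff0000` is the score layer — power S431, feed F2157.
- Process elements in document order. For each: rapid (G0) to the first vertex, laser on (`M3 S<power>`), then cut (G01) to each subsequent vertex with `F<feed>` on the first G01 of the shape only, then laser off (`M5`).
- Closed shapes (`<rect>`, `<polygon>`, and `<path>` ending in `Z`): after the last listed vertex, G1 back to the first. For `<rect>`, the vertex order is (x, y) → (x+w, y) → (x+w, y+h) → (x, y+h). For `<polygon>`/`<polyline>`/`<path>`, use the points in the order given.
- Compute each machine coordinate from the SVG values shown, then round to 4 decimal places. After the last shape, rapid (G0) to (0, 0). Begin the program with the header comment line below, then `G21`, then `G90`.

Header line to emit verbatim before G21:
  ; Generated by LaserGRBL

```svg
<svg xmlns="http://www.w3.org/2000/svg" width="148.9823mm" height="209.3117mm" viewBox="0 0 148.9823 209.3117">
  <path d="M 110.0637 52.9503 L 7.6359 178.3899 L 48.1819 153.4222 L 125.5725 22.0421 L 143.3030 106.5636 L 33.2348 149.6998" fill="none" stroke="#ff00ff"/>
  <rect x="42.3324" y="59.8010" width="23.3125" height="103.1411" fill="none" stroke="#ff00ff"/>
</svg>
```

Since the viewBox matches the mm dimensions, user units are millimetres directly. The only transform is the Y-flip y_m = 209.3117 − y_svg.

Shape 1 is a open polyline drawn with `<path>`. Its stroke #ff00ff means engrave at S304, F3029. After flipping Y the toolpath is (110.0637,156.3614) → (7.6359,30.9218) → (48.1819,55.8895) → (125.5725,187.2696) → (143.3030,102.7481) → (33.2348,59.6119).

Shape 2 is a rectangle drawn with `<rect>`. Its stroke #ff00ff means engrave at S304, F3029. After flipping Y the toolpath is (42.3324,149.5107) → (65.6449,149.5107) → (65.6449,46.3696) → (42.3324,46.3696) → (42.3324,149.5107), returning to the start.

; Generated by LaserGRBL
G21
G90
G0 X110.0637 Y156.3614
M3 S304
G01 X7.6359 Y30.9218 F3029
G01 X48.1819 Y55.8895
G01 X125.5725 Y187.2696
G01 X143.3030 Y102.7481
G01 X33.2348 Y59.6119
M5
G0 X42.3324 Y149.5107
M3 S304
G01 X65.6449 Y149.5107 F3029
G01 X65.6449 Y46.3696
G01 X42.3324 Y46.3696
G01 X42.3324 Y149.5107
M5
G0 X0.0000 Y0.0000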